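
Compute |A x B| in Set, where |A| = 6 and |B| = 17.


In Set, the product A x B is the Cartesian product.
By the universal property, |A x B| = |A| * |B|.
|A x B| = 6 * 17 = 102

102


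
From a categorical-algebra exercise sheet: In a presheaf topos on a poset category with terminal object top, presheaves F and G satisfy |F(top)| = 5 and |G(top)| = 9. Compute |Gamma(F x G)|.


Global sections of a presheaf on a poset with terminal top satisfy
Gamma(H) ~ H(top). Presheaves admit pointwise products, so
(F x G)(top) = F(top) x G(top) (Cartesian product).
|Gamma(F x G)| = |F(top)| * |G(top)| = 5 * 9 = 45.

45


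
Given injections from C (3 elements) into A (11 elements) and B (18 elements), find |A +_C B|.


The pushout A +_C B identifies the images of C in A and B.
|A +_C B| = |A| + |B| - |C| (for injections).
= 11 + 18 - 3 = 26

26


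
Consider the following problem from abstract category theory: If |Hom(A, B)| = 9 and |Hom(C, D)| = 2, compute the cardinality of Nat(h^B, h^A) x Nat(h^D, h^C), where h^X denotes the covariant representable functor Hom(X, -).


By the Yoneda lemma, Nat(h^B, h^A) is isomorphic to Hom(A, B),
so |Nat(h^B, h^A)| = |Hom(A, B)| and |Nat(h^D, h^C)| = |Hom(C, D)|.
|Hom(A, B)| = 9, |Hom(C, D)| = 2.
|Nat(h^B, h^A) x Nat(h^D, h^C)| = 9 * 2 = 18

18


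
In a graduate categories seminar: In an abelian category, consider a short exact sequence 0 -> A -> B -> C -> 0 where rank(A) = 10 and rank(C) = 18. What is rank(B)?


For a short exact sequence 0 -> A -> B -> C -> 0,
rank is additive: rank(B) = rank(A) + rank(C).
rank(B) = 10 + 18 = 28

28


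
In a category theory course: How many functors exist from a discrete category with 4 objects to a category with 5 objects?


A functor from a discrete category C to D is determined by
where each object maps. Each of the 4 objects of C can map
to any of the 5 objects of D independently.
Number of functors = 5^4 = 625

625


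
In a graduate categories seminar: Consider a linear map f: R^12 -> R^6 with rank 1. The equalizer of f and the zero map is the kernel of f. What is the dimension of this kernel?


The equalizer of f and the zero map is ker(f).
By the rank-nullity theorem: dim(ker(f)) = dim(domain) - rank(f).
dim(ker(f)) = 12 - 1 = 11

11


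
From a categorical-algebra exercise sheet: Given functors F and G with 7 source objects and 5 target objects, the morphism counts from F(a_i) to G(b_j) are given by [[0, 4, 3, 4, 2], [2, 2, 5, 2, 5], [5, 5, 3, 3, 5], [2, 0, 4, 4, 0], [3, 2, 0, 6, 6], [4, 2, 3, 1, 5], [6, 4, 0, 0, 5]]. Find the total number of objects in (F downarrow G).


Objects of (F downarrow G) are triples (a, b, h: F(a)->G(b)).
The count equals the sum of all entries in the hom-matrix.
sum(row 0) = 13
sum(row 1) = 16
sum(row 2) = 21
sum(row 3) = 10
sum(row 4) = 17
sum(row 5) = 15
sum(row 6) = 15
Grand total = 107

107


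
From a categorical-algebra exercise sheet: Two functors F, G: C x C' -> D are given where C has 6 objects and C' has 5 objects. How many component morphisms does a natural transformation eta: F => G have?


A natural transformation eta: F => G assigns one component morphism per
object of the domain category.
The domain is the product category C x C', so
|Ob(C x C')| = |Ob(C)| * |Ob(C')| = 6 * 5 = 30.
Therefore eta has 30 component morphisms.

30


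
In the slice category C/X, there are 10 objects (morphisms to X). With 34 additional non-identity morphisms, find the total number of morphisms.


In the slice category C/X, objects are morphisms to X.
Identity morphisms: 10 (one per object of C/X).
Non-identity morphisms: 34.
Total = 10 + 34 = 44

44


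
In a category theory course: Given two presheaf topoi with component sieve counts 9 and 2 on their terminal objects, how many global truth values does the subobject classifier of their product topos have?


In a product of presheaf topoi E_1 x E_2, the subobject classifier
is Omega = Omega_1 x Omega_2 (componentwise), so
|Omega(top)| = |Omega_1(top_1)| * |Omega_2(top_2)|.
= 9 * 2 = 18.

18


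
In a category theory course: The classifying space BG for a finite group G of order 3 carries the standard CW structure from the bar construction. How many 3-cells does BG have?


In the bar-construction CW model of BG, the n-cells are indexed by
n-tuples [g_1|...|g_n] of non-identity elements of G (degenerate
simplices with some g_i = e do not contribute cells), so there are
(|G| - 1)^n n-cells.
For dim = 3 with |G| = 3:
cells = (3 - 1)^3 = 2^3 = 8

8


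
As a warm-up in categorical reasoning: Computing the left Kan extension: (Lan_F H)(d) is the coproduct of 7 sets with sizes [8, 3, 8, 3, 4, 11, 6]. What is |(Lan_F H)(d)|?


Pointwise, the left Kan extension (Lan_F H)(d) is the colimit, indexed
by the comma category (F downarrow d), of H composed with the
projection (F downarrow d) -> C. Here that colimit is given
as a coproduct (disjoint union) of sets, so its cardinality is the
sum of the sizes of the summands.
Coproduct of sets with sizes: 8 + 3 + 8 + 3 + 4 + 11 + 6
= 43

43


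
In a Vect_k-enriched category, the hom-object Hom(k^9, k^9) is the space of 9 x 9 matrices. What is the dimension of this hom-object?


In Vect-enriched categories, Hom(k^n, k^m) is the space of m x n matrices.
dim(Hom(k^9, k^9)) = 9 * 9 = 81

81


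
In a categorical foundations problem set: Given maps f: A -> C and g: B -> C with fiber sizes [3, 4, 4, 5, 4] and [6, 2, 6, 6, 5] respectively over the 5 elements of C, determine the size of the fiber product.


The pullback A x_C B consists of pairs (a, b) with f(a) = g(b).
For each element c in C, the fiber product has |f^-1(c)| * |g^-1(c)| elements.
Summing over C: 3 * 6 + 4 * 2 + 4 * 6 + 5 * 6 + 4 * 5
= 18 + 8 + 24 + 30 + 20 = 100

100


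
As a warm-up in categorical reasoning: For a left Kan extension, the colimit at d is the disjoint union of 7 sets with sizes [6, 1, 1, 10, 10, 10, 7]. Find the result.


Pointwise, the left Kan extension (Lan_F H)(d) is the colimit, indexed
by the comma category (F downarrow d), of H composed with the
projection (F downarrow d) -> C. Here that colimit is given
as a coproduct (disjoint union) of sets, so its cardinality is the
sum of the sizes of the summands.
Coproduct of sets with sizes: 6 + 1 + 1 + 10 + 10 + 10 + 7
= 45

45


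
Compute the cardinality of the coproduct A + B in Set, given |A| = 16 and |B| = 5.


In Set, the coproduct A + B is the disjoint union.
|A + B| = |A| + |B| = 16 + 5 = 21

21


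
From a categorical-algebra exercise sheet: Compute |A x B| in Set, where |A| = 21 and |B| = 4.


In Set, the product A x B is the Cartesian product.
By the universal property, |A x B| = |A| * |B|.
|A x B| = 21 * 4 = 84

84


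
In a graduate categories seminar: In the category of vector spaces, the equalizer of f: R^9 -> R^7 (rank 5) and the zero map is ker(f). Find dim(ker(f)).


The equalizer of f and the zero map is ker(f).
By the rank-nullity theorem: dim(ker(f)) = dim(domain) - rank(f).
dim(ker(f)) = 9 - 5 = 4

4


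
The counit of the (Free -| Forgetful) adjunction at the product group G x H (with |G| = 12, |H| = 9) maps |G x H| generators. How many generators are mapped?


The counit epsilon_K: F(U(K)) -> K of the Free-Forgetful adjunction
maps |K| generators of F(U(K)) into K. For K = G x H (the product group),
|G x H| = |G| * |H|.
Total generators mapped = 12 * 9 = 108.

108


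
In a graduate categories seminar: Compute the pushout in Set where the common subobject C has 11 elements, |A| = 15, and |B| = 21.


The pushout A +_C B identifies the images of C in A and B.
|A +_C B| = |A| + |B| - |C| (for injections).
= 15 + 21 - 11 = 25

25


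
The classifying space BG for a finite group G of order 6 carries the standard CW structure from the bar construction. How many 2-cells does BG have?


In the bar-construction CW model of BG, the n-cells are indexed by
n-tuples [g_1|...|g_n] of non-identity elements of G (degenerate
simplices with some g_i = e do not contribute cells), so there are
(|G| - 1)^n n-cells.
For dim = 2 with |G| = 6:
cells = (6 - 1)^2 = 5^2 = 25

25


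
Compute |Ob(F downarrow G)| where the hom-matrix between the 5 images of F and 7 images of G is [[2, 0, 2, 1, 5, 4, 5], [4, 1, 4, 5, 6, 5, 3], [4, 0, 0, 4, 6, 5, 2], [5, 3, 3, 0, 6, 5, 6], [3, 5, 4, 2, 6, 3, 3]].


Objects of (F downarrow G) are triples (a, b, h: F(a)->G(b)).
The count equals the sum of all entries in the hom-matrix.
sum(row 0) = 19
sum(row 1) = 28
sum(row 2) = 21
sum(row 3) = 28
sum(row 4) = 26
Grand total = 122

122


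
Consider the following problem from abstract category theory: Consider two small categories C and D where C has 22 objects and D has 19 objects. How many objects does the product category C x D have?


The product category C x D has objects that are pairs (c, d).
Number of pairs = |Ob(C)| * |Ob(D)| = 22 * 19 = 418

418


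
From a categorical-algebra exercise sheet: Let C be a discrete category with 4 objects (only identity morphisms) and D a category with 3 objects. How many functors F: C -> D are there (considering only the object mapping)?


A functor from a discrete category C to D is determined by
where each object maps. Each of the 4 objects of C can map
to any of the 3 objects of D independently.
Number of functors = 3^4 = 81

81


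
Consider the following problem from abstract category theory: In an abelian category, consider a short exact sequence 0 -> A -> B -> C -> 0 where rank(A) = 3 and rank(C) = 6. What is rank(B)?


For a short exact sequence 0 -> A -> B -> C -> 0,
rank is additive: rank(B) = rank(A) + rank(C).
rank(B) = 3 + 6 = 9

9


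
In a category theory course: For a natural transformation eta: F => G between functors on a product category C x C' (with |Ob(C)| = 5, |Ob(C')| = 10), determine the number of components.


A natural transformation eta: F => G assigns one component morphism per
object of the domain category.
The domain is the product category C x C', so
|Ob(C x C')| = |Ob(C)| * |Ob(C')| = 5 * 10 = 50.
Therefore eta has 50 component morphisms.

50


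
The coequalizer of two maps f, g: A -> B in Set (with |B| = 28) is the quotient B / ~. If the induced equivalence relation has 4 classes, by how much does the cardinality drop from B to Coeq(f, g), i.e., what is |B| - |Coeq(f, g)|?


The coequalizer Coeq(f, g) = B / ~ has one element per equivalence class.
|B| = 28, |Coeq(f, g)| = 4.
|B| - |Coeq(f, g)| = 28 - 4 = 24.

24


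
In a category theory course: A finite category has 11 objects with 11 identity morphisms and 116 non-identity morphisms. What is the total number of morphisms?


Each object has an identity morphism, giving 11 identities.
Adding the 116 non-identity morphisms:
Total = 11 + 116 = 127

127


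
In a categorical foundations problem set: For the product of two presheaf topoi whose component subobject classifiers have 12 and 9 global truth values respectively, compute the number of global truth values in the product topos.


In a product of presheaf topoi E_1 x E_2, the subobject classifier
is Omega = Omega_1 x Omega_2 (componentwise), so
|Omega(top)| = |Omega_1(top_1)| * |Omega_2(top_2)|.
= 12 * 9 = 108.

108


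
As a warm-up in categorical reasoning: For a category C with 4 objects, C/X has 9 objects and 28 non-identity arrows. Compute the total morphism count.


In the slice category C/X, objects are morphisms to X.
Identity morphisms: 9 (one per object of C/X).
Non-identity morphisms: 28.
Total = 9 + 28 = 37

37


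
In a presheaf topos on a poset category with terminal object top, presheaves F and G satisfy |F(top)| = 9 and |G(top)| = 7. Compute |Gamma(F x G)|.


Global sections of a presheaf on a poset with terminal top satisfy
Gamma(H) ~ H(top). Presheaves admit pointwise products, so
(F x G)(top) = F(top) x G(top) (Cartesian product).
|Gamma(F x G)| = |F(top)| * |G(top)| = 9 * 7 = 63.

63


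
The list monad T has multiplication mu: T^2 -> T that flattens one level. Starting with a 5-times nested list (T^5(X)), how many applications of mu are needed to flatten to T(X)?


Each application of mu: T^2 -> T removes one layer of nesting.
Starting at depth 5 (i.e., T^5(X)), we need to reach T(X).
Number of mu applications = 5 - 1 = 4

4


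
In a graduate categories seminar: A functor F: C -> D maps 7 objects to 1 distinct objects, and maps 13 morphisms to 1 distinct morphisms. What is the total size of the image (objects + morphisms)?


The image of F consists of distinct objects and distinct morphisms.
|Im(F)| on objects = 1
|Im(F)| on morphisms = 1
Total image cardinality = 1 + 1 = 2

2


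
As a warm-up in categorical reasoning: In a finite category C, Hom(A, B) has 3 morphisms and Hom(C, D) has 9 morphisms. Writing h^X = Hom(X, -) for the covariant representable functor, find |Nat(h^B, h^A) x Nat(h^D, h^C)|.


By the Yoneda lemma, Nat(h^B, h^A) is isomorphic to Hom(A, B),
so |Nat(h^B, h^A)| = |Hom(A, B)| and |Nat(h^D, h^C)| = |Hom(C, D)|.
|Hom(A, B)| = 3, |Hom(C, D)| = 9.
|Nat(h^B, h^A) x Nat(h^D, h^C)| = 3 * 9 = 27

27


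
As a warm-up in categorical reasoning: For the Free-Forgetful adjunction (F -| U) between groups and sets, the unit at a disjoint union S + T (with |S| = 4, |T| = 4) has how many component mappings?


The unit eta_X: X -> U(F(X)) of the Free-Forgetful adjunction
maps each element of X to a generator of F(X). For X = S + T (disjoint
union in Set), |S + T| = |S| + |T|.
Total mappings = 4 + 4 = 8.

8


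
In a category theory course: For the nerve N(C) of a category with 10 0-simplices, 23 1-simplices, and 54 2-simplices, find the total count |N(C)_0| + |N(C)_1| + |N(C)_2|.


The 2-skeleton of the nerve N(C) consists of simplices in dimensions 0, 1, 2:
  |N(C)_0| = 10 (objects)
  |N(C)_1| = 23 (morphisms)
  |N(C)_2| = 54 (composable pairs)
Total = 10 + 23 + 54 = 87

87


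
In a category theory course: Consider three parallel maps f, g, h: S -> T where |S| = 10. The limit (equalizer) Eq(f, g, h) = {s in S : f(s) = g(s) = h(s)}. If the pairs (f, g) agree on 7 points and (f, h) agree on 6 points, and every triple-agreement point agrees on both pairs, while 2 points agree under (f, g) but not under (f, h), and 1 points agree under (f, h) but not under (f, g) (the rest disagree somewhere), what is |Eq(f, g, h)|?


Eq(f, g, h) is the triple-agreement set: points in S where all three
maps take the same value. Using inclusion-exclusion on the pairwise data:
Pair (f, g) agrees on 7 points; pair (f, h) on 6 points.
Points agreeing under (f, g) but not (f, h) = 2; under (f, h) but not (f, g) = 1.
Triple-agreement = agreement-in-(f, g) minus points that agree under (f, g) but not (f, h):
|Eq(f, g, h)| = 7 - 2 = 5
(cross-check via (f, h): 6 - 1 = 5.)

5


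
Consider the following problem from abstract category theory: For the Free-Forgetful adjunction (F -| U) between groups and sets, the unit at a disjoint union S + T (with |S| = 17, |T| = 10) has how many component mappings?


The unit eta_X: X -> U(F(X)) of the Free-Forgetful adjunction
maps each element of X to a generator of F(X). For X = S + T (disjoint
union in Set), |S + T| = |S| + |T|.
Total mappings = 17 + 10 = 27.

27


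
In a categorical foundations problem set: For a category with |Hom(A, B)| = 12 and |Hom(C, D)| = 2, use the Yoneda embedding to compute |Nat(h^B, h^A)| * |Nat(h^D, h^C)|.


By the Yoneda lemma, Nat(h^B, h^A) is isomorphic to Hom(A, B),
so |Nat(h^B, h^A)| = |Hom(A, B)| and |Nat(h^D, h^C)| = |Hom(C, D)|.
|Hom(A, B)| = 12, |Hom(C, D)| = 2.
|Nat(h^B, h^A) x Nat(h^D, h^C)| = 12 * 2 = 24

24


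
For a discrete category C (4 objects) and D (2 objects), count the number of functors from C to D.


A functor from a discrete category C to D is determined by
where each object maps. Each of the 4 objects of C can map
to any of the 2 objects of D independently.
Number of functors = 2^4 = 16

16


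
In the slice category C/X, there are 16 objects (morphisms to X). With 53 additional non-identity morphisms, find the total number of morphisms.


In the slice category C/X, objects are morphisms to X.
Identity morphisms: 16 (one per object of C/X).
Non-identity morphisms: 53.
Total = 16 + 53 = 69

69


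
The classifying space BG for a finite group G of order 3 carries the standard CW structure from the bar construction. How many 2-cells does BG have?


In the bar-construction CW model of BG, the n-cells are indexed by
n-tuples [g_1|...|g_n] of non-identity elements of G (degenerate
simplices with some g_i = e do not contribute cells), so there are
(|G| - 1)^n n-cells.
For dim = 2 with |G| = 3:
cells = (3 - 1)^2 = 2^2 = 4

4


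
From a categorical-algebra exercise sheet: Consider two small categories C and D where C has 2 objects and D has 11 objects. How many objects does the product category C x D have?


The product category C x D has objects that are pairs (c, d).
Number of pairs = |Ob(C)| * |Ob(D)| = 2 * 11 = 22

22


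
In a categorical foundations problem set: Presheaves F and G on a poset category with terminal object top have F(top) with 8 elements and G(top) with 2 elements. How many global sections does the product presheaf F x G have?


Global sections of a presheaf on a poset with terminal top satisfy
Gamma(H) ~ H(top). Presheaves admit pointwise products, so
(F x G)(top) = F(top) x G(top) (Cartesian product).
|Gamma(F x G)| = |F(top)| * |G(top)| = 8 * 2 = 16.

16


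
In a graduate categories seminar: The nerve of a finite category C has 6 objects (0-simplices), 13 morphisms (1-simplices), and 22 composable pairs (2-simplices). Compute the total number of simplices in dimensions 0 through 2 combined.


The 2-skeleton of the nerve N(C) consists of simplices in dimensions 0, 1, 2:
  |N(C)_0| = 6 (objects)
  |N(C)_1| = 13 (morphisms)
  |N(C)_2| = 22 (composable pairs)
Total = 6 + 13 + 22 = 41

41


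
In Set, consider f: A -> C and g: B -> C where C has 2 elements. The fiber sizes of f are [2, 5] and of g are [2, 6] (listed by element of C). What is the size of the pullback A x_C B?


The pullback A x_C B consists of pairs (a, b) with f(a) = g(b).
For each element c in C, the fiber product has |f^-1(c)| * |g^-1(c)| elements.
Summing over C: 2 * 2 + 5 * 6
= 4 + 30 = 34

34


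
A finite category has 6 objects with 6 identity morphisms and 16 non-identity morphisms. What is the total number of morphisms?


Each object has an identity morphism, giving 6 identities.
Adding the 16 non-identity morphisms:
Total = 6 + 16 = 22

22


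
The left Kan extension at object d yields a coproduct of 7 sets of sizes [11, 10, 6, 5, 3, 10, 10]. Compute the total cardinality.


Pointwise, the left Kan extension (Lan_F H)(d) is the colimit, indexed
by the comma category (F downarrow d), of H composed with the
projection (F downarrow d) -> C. Here that colimit is given
as a coproduct (disjoint union) of sets, so its cardinality is the
sum of the sizes of the summands.
Coproduct of sets with sizes: 11 + 10 + 6 + 5 + 3 + 10 + 10
= 55

55


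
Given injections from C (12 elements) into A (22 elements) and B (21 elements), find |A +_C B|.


The pushout A +_C B identifies the images of C in A and B.
|A +_C B| = |A| + |B| - |C| (for injections).
= 22 + 21 - 12 = 31

31


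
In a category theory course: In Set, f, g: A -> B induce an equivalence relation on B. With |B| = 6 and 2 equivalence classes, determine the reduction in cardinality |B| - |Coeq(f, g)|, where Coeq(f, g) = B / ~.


The coequalizer Coeq(f, g) = B / ~ has one element per equivalence class.
|B| = 6, |Coeq(f, g)| = 2.
|B| - |Coeq(f, g)| = 6 - 2 = 4.

4


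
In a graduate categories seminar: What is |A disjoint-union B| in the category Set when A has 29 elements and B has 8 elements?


In Set, the coproduct A + B is the disjoint union.
|A + B| = |A| + |B| = 29 + 8 = 37

37


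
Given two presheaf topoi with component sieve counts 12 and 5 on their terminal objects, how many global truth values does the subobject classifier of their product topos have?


In a product of presheaf topoi E_1 x E_2, the subobject classifier
is Omega = Omega_1 x Omega_2 (componentwise), so
|Omega(top)| = |Omega_1(top_1)| * |Omega_2(top_2)|.
= 12 * 5 = 60.

60


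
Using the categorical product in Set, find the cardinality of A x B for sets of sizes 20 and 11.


In Set, the product A x B is the Cartesian product.
By the universal property, |A x B| = |A| * |B|.
|A x B| = 20 * 11 = 220

220


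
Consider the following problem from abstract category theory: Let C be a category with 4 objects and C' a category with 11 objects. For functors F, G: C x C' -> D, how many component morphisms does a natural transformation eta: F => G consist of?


A natural transformation eta: F => G assigns one component morphism per
object of the domain category.
The domain is the product category C x C', so
|Ob(C x C')| = |Ob(C)| * |Ob(C')| = 4 * 11 = 44.
Therefore eta has 44 component morphisms.

44


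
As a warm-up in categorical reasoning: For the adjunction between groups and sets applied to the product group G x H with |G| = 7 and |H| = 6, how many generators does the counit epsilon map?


The counit epsilon_K: F(U(K)) -> K of the Free-Forgetful adjunction
maps |K| generators of F(U(K)) into K. For K = G x H (the product group),
|G x H| = |G| * |H|.
Total generators mapped = 7 * 6 = 42.

42


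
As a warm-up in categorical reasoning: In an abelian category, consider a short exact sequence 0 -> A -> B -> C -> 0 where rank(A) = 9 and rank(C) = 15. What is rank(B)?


For a short exact sequence 0 -> A -> B -> C -> 0,
rank is additive: rank(B) = rank(A) + rank(C).
rank(B) = 9 + 15 = 24

24


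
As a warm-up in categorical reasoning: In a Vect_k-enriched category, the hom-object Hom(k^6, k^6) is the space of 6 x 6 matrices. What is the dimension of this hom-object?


In Vect-enriched categories, Hom(k^n, k^m) is the space of m x n matrices.
dim(Hom(k^6, k^6)) = 6 * 6 = 36

36


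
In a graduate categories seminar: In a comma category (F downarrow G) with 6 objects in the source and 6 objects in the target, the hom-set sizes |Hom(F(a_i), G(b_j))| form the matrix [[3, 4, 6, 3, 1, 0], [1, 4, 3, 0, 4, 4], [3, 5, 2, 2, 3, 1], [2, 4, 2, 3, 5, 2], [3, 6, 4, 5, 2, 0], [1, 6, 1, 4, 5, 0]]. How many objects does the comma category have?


Objects of (F downarrow G) are triples (a, b, h: F(a)->G(b)).
The count equals the sum of all entries in the hom-matrix.
sum(row 0) = 17
sum(row 1) = 16
sum(row 2) = 16
sum(row 3) = 18
sum(row 4) = 20
sum(row 5) = 17
Grand total = 104

104


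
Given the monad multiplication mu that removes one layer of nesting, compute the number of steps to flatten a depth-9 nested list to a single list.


Each application of mu: T^2 -> T removes one layer of nesting.
Starting at depth 9 (i.e., T^9(X)), we need to reach T(X).
Number of mu applications = 9 - 1 = 8

8


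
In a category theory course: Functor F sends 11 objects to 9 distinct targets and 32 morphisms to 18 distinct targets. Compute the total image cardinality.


The image of F consists of distinct objects and distinct morphisms.
|Im(F)| on objects = 9
|Im(F)| on morphisms = 18
Total image cardinality = 9 + 18 = 27

27


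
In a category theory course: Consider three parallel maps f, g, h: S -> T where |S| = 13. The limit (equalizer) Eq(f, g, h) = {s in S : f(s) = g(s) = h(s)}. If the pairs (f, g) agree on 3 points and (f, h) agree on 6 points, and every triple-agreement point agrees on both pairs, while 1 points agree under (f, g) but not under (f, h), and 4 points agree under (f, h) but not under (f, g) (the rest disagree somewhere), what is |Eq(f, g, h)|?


Eq(f, g, h) is the triple-agreement set: points in S where all three
maps take the same value. Using inclusion-exclusion on the pairwise data:
Pair (f, g) agrees on 3 points; pair (f, h) on 6 points.
Points agreeing under (f, g) but not (f, h) = 1; under (f, h) but not (f, g) = 4.
Triple-agreement = agreement-in-(f, g) minus points that agree under (f, g) but not (f, h):
|Eq(f, g, h)| = 3 - 1 = 2
(cross-check via (f, h): 6 - 4 = 2.)

2


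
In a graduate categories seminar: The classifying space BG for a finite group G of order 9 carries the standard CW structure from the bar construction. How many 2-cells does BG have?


In the bar-construction CW model of BG, the n-cells are indexed by
n-tuples [g_1|...|g_n] of non-identity elements of G (degenerate
simplices with some g_i = e do not contribute cells), so there are
(|G| - 1)^n n-cells.
For dim = 2 with |G| = 9:
cells = (9 - 1)^2 = 8^2 = 64

64


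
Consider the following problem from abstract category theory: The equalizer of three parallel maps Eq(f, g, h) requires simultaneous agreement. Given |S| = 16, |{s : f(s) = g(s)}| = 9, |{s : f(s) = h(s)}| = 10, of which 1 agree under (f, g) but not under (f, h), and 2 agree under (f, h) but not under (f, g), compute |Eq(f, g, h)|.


Eq(f, g, h) is the triple-agreement set: points in S where all three
maps take the same value. Using inclusion-exclusion on the pairwise data:
Pair (f, g) agrees on 9 points; pair (f, h) on 10 points.
Points agreeing under (f, g) but not (f, h) = 1; under (f, h) but not (f, g) = 2.
Triple-agreement = agreement-in-(f, g) minus points that agree under (f, g) but not (f, h):
|Eq(f, g, h)| = 9 - 1 = 8
(cross-check via (f, h): 10 - 2 = 8.)

8


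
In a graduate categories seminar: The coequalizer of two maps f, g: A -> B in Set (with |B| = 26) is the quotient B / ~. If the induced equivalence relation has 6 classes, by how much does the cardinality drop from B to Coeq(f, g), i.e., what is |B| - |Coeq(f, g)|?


The coequalizer Coeq(f, g) = B / ~ has one element per equivalence class.
|B| = 26, |Coeq(f, g)| = 6.
|B| - |Coeq(f, g)| = 26 - 6 = 20.

20


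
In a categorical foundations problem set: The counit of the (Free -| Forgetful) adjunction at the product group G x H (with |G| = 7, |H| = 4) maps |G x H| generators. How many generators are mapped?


The counit epsilon_K: F(U(K)) -> K of the Free-Forgetful adjunction
maps |K| generators of F(U(K)) into K. For K = G x H (the product group),
|G x H| = |G| * |H|.
Total generators mapped = 7 * 4 = 28.

28


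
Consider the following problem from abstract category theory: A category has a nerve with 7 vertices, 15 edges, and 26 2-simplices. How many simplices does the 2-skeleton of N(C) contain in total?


The 2-skeleton of the nerve N(C) consists of simplices in dimensions 0, 1, 2:
  |N(C)_0| = 7 (objects)
  |N(C)_1| = 15 (morphisms)
  |N(C)_2| = 26 (composable pairs)
Total = 7 + 15 + 26 = 48

48


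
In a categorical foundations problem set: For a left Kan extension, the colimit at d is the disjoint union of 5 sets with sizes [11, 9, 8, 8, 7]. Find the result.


Pointwise, the left Kan extension (Lan_F H)(d) is the colimit, indexed
by the comma category (F downarrow d), of H composed with the
projection (F downarrow d) -> C. Here that colimit is given
as a coproduct (disjoint union) of sets, so its cardinality is the
sum of the sizes of the summands.
Coproduct of sets with sizes: 11 + 9 + 8 + 8 + 7
= 43

43


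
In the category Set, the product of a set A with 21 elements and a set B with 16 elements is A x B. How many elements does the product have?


In Set, the product A x B is the Cartesian product.
By the universal property, |A x B| = |A| * |B|.
|A x B| = 21 * 16 = 336

336


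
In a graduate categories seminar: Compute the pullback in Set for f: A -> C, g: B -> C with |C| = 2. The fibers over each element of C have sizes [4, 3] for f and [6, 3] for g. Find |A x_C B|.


The pullback A x_C B consists of pairs (a, b) with f(a) = g(b).
For each element c in C, the fiber product has |f^-1(c)| * |g^-1(c)| elements.
Summing over C: 4 * 6 + 3 * 3
= 24 + 9 = 33

33


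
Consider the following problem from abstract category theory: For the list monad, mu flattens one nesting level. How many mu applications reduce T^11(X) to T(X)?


Each application of mu: T^2 -> T removes one layer of nesting.
Starting at depth 11 (i.e., T^11(X)), we need to reach T(X).
Number of mu applications = 11 - 1 = 10

10


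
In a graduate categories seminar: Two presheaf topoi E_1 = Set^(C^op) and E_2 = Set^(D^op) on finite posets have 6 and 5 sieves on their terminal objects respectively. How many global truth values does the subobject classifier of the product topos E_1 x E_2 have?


In a product of presheaf topoi E_1 x E_2, the subobject classifier
is Omega = Omega_1 x Omega_2 (componentwise), so
|Omega(top)| = |Omega_1(top_1)| * |Omega_2(top_2)|.
= 6 * 5 = 30.

30


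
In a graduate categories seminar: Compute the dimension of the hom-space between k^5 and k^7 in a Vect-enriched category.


In Vect-enriched categories, Hom(k^n, k^m) is the space of m x n matrices.
dim(Hom(k^5, k^7)) = 7 * 5 = 35

35


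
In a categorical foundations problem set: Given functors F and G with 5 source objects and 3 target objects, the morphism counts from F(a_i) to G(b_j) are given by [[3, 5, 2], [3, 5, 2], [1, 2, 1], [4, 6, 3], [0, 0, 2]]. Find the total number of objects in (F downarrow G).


Objects of (F downarrow G) are triples (a, b, h: F(a)->G(b)).
The count equals the sum of all entries in the hom-matrix.
sum(row 0) = 10
sum(row 1) = 10
sum(row 2) = 4
sum(row 3) = 13
sum(row 4) = 2
Grand total = 39

39


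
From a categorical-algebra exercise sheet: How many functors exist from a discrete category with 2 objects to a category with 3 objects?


A functor from a discrete category C to D is determined by
where each object maps. Each of the 2 objects of C can map
to any of the 3 objects of D independently.
Number of functors = 3^2 = 9

9


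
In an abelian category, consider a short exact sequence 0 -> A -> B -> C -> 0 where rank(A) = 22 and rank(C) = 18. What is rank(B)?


For a short exact sequence 0 -> A -> B -> C -> 0,
rank is additive: rank(B) = rank(A) + rank(C).
rank(B) = 22 + 18 = 40

40


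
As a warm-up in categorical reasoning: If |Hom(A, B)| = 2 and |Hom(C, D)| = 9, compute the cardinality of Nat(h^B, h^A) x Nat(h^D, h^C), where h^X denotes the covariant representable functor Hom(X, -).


By the Yoneda lemma, Nat(h^B, h^A) is isomorphic to Hom(A, B),
so |Nat(h^B, h^A)| = |Hom(A, B)| and |Nat(h^D, h^C)| = |Hom(C, D)|.
|Hom(A, B)| = 2, |Hom(C, D)| = 9.
|Nat(h^B, h^A) x Nat(h^D, h^C)| = 2 * 9 = 18

18


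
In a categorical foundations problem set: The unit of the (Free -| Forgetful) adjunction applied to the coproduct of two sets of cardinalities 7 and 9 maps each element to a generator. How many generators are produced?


The unit eta_X: X -> U(F(X)) of the Free-Forgetful adjunction
maps each element of X to a generator of F(X). For X = S + T (disjoint
union in Set), |S + T| = |S| + |T|.
Total mappings = 7 + 9 = 16.

16


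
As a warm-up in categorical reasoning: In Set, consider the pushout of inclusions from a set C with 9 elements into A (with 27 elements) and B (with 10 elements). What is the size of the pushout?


The pushout A +_C B identifies the images of C in A and B.
|A +_C B| = |A| + |B| - |C| (for injections).
= 27 + 10 - 9 = 28

28


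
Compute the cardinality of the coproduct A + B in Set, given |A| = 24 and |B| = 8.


In Set, the coproduct A + B is the disjoint union.
|A + B| = |A| + |B| = 24 + 8 = 32

32


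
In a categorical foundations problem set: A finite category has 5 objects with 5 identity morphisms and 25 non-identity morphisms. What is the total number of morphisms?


Each object has an identity morphism, giving 5 identities.
Adding the 25 non-identity morphisms:
Total = 5 + 25 = 30

30


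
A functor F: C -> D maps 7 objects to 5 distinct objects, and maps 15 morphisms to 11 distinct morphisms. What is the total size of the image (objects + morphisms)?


The image of F consists of distinct objects and distinct morphisms.
|Im(F)| on objects = 5
|Im(F)| on morphisms = 11
Total image cardinality = 5 + 11 = 16

16


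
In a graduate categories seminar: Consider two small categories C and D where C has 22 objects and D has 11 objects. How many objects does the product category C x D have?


The product category C x D has objects that are pairs (c, d).
Number of pairs = |Ob(C)| * |Ob(D)| = 22 * 11 = 242

242


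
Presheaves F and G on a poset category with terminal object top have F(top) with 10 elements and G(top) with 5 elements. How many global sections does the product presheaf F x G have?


Global sections of a presheaf on a poset with terminal top satisfy
Gamma(H) ~ H(top). Presheaves admit pointwise products, so
(F x G)(top) = F(top) x G(top) (Cartesian product).
|Gamma(F x G)| = |F(top)| * |G(top)| = 10 * 5 = 50.

50


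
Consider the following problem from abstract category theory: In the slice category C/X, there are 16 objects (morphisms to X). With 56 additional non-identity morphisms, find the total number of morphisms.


In the slice category C/X, objects are morphisms to X.
Identity morphisms: 16 (one per object of C/X).
Non-identity morphisms: 56.
Total = 16 + 56 = 72

72


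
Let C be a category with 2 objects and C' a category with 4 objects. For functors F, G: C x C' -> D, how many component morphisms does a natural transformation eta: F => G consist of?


A natural transformation eta: F => G assigns one component morphism per
object of the domain category.
The domain is the product category C x C', so
|Ob(C x C')| = |Ob(C)| * |Ob(C')| = 2 * 4 = 8.
Therefore eta has 8 component morphisms.

8


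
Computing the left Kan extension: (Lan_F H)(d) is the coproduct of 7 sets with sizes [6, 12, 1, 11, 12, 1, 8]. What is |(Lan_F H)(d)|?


Pointwise, the left Kan extension (Lan_F H)(d) is the colimit, indexed
by the comma category (F downarrow d), of H composed with the
projection (F downarrow d) -> C. Here that colimit is given
as a coproduct (disjoint union) of sets, so its cardinality is the
sum of the sizes of the summands.
Coproduct of sets with sizes: 6 + 12 + 1 + 11 + 12 + 1 + 8
= 51

51


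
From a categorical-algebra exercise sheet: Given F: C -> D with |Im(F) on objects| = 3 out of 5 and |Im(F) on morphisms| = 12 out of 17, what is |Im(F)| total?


The image of F consists of distinct objects and distinct morphisms.
|Im(F)| on objects = 3
|Im(F)| on morphisms = 12
Total image cardinality = 3 + 12 = 15

15


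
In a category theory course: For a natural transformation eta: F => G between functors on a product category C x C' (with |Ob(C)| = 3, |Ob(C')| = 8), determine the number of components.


A natural transformation eta: F => G assigns one component morphism per
object of the domain category.
The domain is the product category C x C', so
|Ob(C x C')| = |Ob(C)| * |Ob(C')| = 3 * 8 = 24.
Therefore eta has 24 component morphisms.

24


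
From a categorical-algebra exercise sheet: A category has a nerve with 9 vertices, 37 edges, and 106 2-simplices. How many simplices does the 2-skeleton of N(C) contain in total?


The 2-skeleton of the nerve N(C) consists of simplices in dimensions 0, 1, 2:
  |N(C)_0| = 9 (objects)
  |N(C)_1| = 37 (morphisms)
  |N(C)_2| = 106 (composable pairs)
Total = 9 + 37 + 106 = 152

152


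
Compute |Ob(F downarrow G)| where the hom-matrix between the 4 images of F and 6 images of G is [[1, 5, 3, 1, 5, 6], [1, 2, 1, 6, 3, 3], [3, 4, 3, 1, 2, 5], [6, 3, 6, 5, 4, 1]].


Objects of (F downarrow G) are triples (a, b, h: F(a)->G(b)).
The count equals the sum of all entries in the hom-matrix.
sum(row 0) = 21
sum(row 1) = 16
sum(row 2) = 18
sum(row 3) = 25
Grand total = 80

80


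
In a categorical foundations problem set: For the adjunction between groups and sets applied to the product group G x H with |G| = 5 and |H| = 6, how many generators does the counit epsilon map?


The counit epsilon_K: F(U(K)) -> K of the Free-Forgetful adjunction
maps |K| generators of F(U(K)) into K. For K = G x H (the product group),
|G x H| = |G| * |H|.
Total generators mapped = 5 * 6 = 30.

30


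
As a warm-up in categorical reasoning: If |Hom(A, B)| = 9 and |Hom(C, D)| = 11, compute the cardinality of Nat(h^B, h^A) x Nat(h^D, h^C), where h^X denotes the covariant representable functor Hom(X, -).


By the Yoneda lemma, Nat(h^B, h^A) is isomorphic to Hom(A, B),
so |Nat(h^B, h^A)| = |Hom(A, B)| and |Nat(h^D, h^C)| = |Hom(C, D)|.
|Hom(A, B)| = 9, |Hom(C, D)| = 11.
|Nat(h^B, h^A) x Nat(h^D, h^C)| = 9 * 11 = 99

99


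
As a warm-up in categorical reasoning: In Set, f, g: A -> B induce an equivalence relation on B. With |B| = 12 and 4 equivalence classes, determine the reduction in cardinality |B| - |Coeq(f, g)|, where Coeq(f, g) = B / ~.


The coequalizer Coeq(f, g) = B / ~ has one element per equivalence class.
|B| = 12, |Coeq(f, g)| = 4.
|B| - |Coeq(f, g)| = 12 - 4 = 8.

8


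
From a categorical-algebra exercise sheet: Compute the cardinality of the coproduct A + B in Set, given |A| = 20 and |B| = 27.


In Set, the coproduct A + B is the disjoint union.
|A + B| = |A| + |B| = 20 + 27 = 47

47


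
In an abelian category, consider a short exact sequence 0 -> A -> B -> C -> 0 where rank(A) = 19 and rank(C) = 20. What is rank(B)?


For a short exact sequence 0 -> A -> B -> C -> 0,
rank is additive: rank(B) = rank(A) + rank(C).
rank(B) = 19 + 20 = 39

39


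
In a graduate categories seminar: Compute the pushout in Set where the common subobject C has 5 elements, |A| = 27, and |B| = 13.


The pushout A +_C B identifies the images of C in A and B.
|A +_C B| = |A| + |B| - |C| (for injections).
= 27 + 13 - 5 = 35

35


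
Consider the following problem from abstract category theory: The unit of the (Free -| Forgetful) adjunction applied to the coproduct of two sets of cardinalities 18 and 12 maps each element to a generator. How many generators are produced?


The unit eta_X: X -> U(F(X)) of the Free-Forgetful adjunction
maps each element of X to a generator of F(X). For X = S + T (disjoint
union in Set), |S + T| = |S| + |T|.
Total mappings = 18 + 12 = 30.

30


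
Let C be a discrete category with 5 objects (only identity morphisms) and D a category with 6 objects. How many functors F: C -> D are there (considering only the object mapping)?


A functor from a discrete category C to D is determined by
where each object maps. Each of the 5 objects of C can map
to any of the 6 objects of D independently.
Number of functors = 6^5 = 7776

7776


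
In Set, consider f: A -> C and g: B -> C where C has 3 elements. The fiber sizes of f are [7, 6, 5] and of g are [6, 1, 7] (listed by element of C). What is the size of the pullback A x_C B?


The pullback A x_C B consists of pairs (a, b) with f(a) = g(b).
For each element c in C, the fiber product has |f^-1(c)| * |g^-1(c)| elements.
Summing over C: 7 * 6 + 6 * 1 + 5 * 7
= 42 + 6 + 35 = 83

83


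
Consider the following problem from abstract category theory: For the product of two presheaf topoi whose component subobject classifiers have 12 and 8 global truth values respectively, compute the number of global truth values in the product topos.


In a product of presheaf topoi E_1 x E_2, the subobject classifier
is Omega = Omega_1 x Omega_2 (componentwise), so
|Omega(top)| = |Omega_1(top_1)| * |Omega_2(top_2)|.
= 12 * 8 = 96.

96


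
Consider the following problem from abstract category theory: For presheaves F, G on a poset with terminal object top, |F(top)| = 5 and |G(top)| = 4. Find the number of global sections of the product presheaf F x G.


Global sections of a presheaf on a poset with terminal top satisfy
Gamma(H) ~ H(top). Presheaves admit pointwise products, so
(F x G)(top) = F(top) x G(top) (Cartesian product).
|Gamma(F x G)| = |F(top)| * |G(top)| = 5 * 4 = 20.

20


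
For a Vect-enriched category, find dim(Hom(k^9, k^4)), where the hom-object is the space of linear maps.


In Vect-enriched categories, Hom(k^n, k^m) is the space of m x n matrices.
dim(Hom(k^9, k^4)) = 4 * 9 = 36

36


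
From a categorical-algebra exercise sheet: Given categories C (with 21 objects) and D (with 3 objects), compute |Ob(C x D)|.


The product category C x D has objects that are pairs (c, d).
Number of pairs = |Ob(C)| * |Ob(D)| = 21 * 3 = 63

63
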